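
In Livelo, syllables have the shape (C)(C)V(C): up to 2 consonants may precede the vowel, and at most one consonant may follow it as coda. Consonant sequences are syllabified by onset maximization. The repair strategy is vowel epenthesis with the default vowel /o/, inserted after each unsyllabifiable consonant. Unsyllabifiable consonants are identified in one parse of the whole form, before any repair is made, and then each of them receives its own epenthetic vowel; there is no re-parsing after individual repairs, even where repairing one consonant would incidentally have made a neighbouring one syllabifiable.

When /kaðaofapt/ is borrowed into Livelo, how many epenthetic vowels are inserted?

1

The unsyllabifiable consonants are /t/; each receives one epenthetic vowel.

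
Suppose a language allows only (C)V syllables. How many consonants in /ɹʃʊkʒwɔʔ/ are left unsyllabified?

4

Syllabifying with onset maximization leaves /ɹ/, /k/, /ʒ/, /ʔ/ stranded (no codas are permitted; onsets are limited to one consonant).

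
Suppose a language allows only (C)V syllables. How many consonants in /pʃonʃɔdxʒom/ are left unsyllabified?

Syllabifying with onset maximization leaves /p/, /n/, /d/, /x/, /m/ stranded (no codas are permitted; onsets are limited to one consonant).

5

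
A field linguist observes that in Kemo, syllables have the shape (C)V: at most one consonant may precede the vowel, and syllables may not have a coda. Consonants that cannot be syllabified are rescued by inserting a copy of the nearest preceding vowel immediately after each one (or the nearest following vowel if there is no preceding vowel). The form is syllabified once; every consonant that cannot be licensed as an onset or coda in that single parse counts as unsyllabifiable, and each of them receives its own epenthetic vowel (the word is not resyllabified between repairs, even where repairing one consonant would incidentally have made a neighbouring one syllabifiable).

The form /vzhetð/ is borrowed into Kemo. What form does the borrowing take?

Under (C)V, the unsyllabifiable consonants are /v/, /z/, /t/, /ð/ (no codas are permitted; onsets are limited to one consonant).
Epenthesis after each stranded consonant: /v/ → /ve/, /z/ → /ze/, /t/ → /te/, /ð/ → /ðe/.

vezeheteðe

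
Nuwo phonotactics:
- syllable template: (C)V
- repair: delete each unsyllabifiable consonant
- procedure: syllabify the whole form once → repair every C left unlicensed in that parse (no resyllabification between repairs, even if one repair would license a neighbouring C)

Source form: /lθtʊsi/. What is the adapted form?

tʊsi

Under (C)V, the unsyllabifiable consonants are /l/, /θ/ (no codas are permitted; onsets are limited to one consonant).
Each unlicensed consonant is deleted: /l/, /θ/.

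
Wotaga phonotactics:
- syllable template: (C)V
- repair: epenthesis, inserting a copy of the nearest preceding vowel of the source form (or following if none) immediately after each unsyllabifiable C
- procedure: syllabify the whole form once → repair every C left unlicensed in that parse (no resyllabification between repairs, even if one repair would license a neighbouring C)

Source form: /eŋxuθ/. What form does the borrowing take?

Syllabifying with onset maximization leaves /ŋ/, /θ/ stranded (no codas are permitted; onsets are limited to one consonant).
Inserting the epenthetic vowel yields /ŋ/ → /ŋe/, /θ/ → /θu/.

eŋexuθu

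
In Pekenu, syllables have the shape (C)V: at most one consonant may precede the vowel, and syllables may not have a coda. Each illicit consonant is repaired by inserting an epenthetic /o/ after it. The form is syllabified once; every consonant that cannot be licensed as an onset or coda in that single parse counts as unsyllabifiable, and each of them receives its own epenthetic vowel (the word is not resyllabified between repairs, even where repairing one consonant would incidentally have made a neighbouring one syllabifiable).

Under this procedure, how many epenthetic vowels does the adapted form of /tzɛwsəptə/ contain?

The unsyllabifiable consonants are /t/, /w/, /p/; each receives one epenthetic vowel.

3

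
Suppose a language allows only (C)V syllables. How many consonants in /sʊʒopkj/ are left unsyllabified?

3

Under (C)V, the unsyllabifiable consonants are /p/, /k/, /j/ (no codas are permitted; onsets are limited to one consonant).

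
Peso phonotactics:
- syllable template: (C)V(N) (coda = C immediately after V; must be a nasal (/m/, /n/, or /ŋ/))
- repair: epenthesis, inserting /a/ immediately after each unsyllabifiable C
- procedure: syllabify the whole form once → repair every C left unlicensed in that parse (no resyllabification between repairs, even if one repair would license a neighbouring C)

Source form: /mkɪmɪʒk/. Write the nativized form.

makɪmɪʒaka

Syllabifying with onset maximization leaves /m/, /ʒ/, /k/ stranded (only a nasal (/m/, /n/, or /ŋ/) is licensed in coda position; onsets are limited to one consonant).
Epenthesis after each stranded consonant: /m/ → /ma/, /ʒ/ → /ʒa/, /k/ → /ka/.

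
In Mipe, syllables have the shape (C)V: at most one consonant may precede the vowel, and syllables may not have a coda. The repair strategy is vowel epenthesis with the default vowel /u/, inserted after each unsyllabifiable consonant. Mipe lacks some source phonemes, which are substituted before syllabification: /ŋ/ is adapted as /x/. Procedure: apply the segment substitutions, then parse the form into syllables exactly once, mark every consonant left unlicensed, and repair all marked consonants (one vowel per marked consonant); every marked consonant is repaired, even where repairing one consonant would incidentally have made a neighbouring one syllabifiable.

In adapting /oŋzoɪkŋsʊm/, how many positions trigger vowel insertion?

After substitution the input is /oxzoɪkxsʊm/.
The unsyllabifiable consonants are /x/, /k/, /x/, /m/; each receives one epenthetic vowel.

4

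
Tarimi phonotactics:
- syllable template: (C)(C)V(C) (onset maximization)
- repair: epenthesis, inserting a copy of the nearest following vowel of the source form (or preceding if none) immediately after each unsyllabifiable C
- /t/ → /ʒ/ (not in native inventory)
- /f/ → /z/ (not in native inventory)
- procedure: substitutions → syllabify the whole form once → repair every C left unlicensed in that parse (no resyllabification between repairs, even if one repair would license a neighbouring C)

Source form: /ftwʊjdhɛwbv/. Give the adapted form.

zʊʒwʊjdhɛwbɛvɛ

Substitution: /f/ → /z/, /t/ → /ʒ/, giving /zʒwʊjdhɛwbv/.
Under (C)(C)V(C), the unsyllabifiable consonants are /z/, /b/, /v/ (at most one coda consonant is licensed; onsets may contain at most 2 consonants).
Inserting the epenthetic vowel yields /z/ → /zʊ/, /b/ → /bɛ/, /v/ → /vɛ/.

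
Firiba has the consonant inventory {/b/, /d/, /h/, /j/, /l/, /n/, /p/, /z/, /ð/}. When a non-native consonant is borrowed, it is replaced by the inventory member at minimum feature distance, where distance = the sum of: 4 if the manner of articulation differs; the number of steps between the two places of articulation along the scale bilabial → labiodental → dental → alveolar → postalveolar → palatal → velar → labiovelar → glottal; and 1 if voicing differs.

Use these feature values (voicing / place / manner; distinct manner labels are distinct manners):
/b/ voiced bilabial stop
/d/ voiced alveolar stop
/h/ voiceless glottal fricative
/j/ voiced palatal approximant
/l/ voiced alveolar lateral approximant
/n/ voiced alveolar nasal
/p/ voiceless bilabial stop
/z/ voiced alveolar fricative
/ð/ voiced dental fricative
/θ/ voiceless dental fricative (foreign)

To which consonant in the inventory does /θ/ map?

ð

/ð/ is closest: same manner (fricative), place distance 0 (dental→dental), voicing differs (+1); total 1. Next closest is /z/ at distance 2.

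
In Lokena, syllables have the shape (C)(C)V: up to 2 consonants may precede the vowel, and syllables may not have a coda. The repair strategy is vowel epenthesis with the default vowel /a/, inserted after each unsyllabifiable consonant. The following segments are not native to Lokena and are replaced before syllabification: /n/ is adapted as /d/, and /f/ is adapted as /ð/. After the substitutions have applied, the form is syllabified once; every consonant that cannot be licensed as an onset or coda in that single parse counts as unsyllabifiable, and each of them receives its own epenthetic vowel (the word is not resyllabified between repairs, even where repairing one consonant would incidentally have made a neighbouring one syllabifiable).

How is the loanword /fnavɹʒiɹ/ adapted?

Substitution: /f/ → /ð/, /n/ → /d/, giving /ðdavɹʒiɹ/.
Syllabifying with onset maximization leaves /v/, /ɹ/ stranded (no codas are permitted; onsets may contain at most 2 consonants).
Each unlicensed consonant becomes the onset of a new syllable: /v/ → /va/, /ɹ/ → /ɹa/.

ðdavaɹʒiɹa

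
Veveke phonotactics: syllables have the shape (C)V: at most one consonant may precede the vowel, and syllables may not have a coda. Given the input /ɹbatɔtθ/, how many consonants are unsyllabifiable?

3

Under (C)V, the unsyllabifiable consonants are /ɹ/, /t/, /θ/ (no codas are permitted; onsets are limited to one consonant).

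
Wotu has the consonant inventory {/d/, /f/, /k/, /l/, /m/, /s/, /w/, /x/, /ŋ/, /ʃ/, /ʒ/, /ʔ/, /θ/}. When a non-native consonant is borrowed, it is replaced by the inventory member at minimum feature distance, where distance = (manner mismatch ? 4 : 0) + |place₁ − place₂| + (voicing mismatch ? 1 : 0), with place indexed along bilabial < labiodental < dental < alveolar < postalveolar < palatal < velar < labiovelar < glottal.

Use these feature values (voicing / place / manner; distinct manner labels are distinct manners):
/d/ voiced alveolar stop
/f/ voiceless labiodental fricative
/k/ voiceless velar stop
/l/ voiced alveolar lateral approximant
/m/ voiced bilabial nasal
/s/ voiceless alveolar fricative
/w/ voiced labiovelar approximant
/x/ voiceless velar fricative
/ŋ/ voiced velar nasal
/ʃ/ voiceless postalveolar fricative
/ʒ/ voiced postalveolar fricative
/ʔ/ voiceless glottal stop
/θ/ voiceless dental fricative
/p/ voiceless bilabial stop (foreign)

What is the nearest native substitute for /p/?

d

/d/ is closest: same manner (stop), place distance 3 (bilabial→alveolar), voicing differs (+1); total 4. Next closest is /f/ at distance 5.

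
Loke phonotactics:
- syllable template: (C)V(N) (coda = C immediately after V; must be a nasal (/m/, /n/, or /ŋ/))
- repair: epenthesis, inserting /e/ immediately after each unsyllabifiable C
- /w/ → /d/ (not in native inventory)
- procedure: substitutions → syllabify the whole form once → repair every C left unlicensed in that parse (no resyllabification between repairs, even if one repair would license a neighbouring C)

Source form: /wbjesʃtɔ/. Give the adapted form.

debejeseʃetɔ

Substitution: /w/ → /d/, giving /dbjesʃtɔ/.
Under (C)V(N), the unsyllabifiable consonants are /d/, /b/, /s/, /ʃ/ (only a nasal (/m/, /n/, or /ŋ/) is licensed in coda position; onsets are limited to one consonant).
Each unlicensed consonant becomes the onset of a new syllable: /d/ → /de/, /b/ → /be/, /s/ → /se/, /ʃ/ → /ʃe/.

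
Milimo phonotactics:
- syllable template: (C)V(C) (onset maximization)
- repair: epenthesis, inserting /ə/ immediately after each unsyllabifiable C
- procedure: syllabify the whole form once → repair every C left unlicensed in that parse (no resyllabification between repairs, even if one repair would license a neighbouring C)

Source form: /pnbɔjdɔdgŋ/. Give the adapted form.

pənəbɔjdɔdgəŋə

Under (C)V(C), the unsyllabifiable consonants are /p/, /n/, /g/, /ŋ/ (at most one coda consonant is licensed; onsets are limited to one consonant).
Each unlicensed consonant becomes the onset of a new syllable: /p/ → /pə/, /n/ → /nə/, /g/ → /gə/, /ŋ/ → /ŋə/.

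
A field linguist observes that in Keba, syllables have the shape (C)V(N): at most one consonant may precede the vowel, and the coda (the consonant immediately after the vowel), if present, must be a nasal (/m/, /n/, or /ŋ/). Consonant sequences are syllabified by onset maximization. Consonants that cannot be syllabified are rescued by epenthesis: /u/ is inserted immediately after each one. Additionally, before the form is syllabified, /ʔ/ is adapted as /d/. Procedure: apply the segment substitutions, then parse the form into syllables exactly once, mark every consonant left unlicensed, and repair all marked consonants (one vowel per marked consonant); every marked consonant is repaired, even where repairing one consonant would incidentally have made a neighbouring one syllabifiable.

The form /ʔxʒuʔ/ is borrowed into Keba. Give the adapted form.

Substitution: /ʔ/ → /d/, giving /dxʒud/.
The consonants /d/, /x/, /d/ cannot be parsed into a legal (C)V(N) syllable (only a nasal (/m/, /n/, or /ŋ/) is licensed in coda position; onsets are limited to one consonant).
Inserting the epenthetic vowel yields /d/ → /du/, /x/ → /xu/, /d/ → /du/.

duxuʒudu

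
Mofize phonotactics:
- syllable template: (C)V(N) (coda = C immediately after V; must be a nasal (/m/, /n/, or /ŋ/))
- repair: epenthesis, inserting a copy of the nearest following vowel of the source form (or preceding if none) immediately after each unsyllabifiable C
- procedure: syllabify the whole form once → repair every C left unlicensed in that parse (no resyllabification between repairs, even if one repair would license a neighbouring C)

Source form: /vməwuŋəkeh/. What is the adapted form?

Syllabifying with onset maximization leaves /v/, /h/ stranded (only a nasal (/m/, /n/, or /ŋ/) is licensed in coda position; onsets are limited to one consonant).
Epenthesis after each stranded consonant: /v/ → /və/, /h/ → /he/.

vəməwuŋəkehe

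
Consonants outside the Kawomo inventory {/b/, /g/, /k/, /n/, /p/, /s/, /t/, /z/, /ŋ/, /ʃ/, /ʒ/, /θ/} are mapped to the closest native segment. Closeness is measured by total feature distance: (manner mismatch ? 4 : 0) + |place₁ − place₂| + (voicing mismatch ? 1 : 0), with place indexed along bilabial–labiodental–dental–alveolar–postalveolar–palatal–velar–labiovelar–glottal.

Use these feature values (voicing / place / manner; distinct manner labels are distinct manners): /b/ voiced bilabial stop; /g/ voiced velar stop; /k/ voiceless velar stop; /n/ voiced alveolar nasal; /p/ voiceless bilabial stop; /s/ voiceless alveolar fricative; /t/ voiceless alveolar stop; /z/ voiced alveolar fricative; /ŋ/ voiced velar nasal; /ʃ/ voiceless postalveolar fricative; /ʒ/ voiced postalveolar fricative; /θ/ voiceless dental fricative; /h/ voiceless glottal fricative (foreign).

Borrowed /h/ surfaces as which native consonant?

ʃ

/ʃ/ is closest: same manner (fricative), place distance 4 (glottal→postalveolar), same voicing; total 4. Next closest is /s/ at distance 5.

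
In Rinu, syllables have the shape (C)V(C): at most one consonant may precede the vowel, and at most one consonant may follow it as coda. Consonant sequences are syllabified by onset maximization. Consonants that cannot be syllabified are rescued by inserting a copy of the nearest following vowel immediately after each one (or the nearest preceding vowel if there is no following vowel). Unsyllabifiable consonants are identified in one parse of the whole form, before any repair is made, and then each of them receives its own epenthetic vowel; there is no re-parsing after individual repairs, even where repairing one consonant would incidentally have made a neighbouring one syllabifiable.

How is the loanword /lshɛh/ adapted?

lɛsɛhɛh

Under (C)V(C), the unsyllabifiable consonants are /l/, /s/ (at most one coda consonant is licensed; onsets are limited to one consonant).
Each unlicensed consonant becomes the onset of a new syllable: /l/ → /lɛ/, /s/ → /sɛ/.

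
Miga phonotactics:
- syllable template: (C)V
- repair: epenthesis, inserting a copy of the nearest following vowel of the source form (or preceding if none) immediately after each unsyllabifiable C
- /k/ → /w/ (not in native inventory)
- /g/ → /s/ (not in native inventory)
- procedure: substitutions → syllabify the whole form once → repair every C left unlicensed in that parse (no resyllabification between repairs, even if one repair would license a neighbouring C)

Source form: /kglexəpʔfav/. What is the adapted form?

weselexəpaʔafava

Substitution: /k/ → /w/, /g/ → /s/, giving /wslexəpʔfav/.
Syllabifying with onset maximization leaves /w/, /s/, /p/, /ʔ/, /v/ stranded (no codas are permitted; onsets are limited to one consonant).
Epenthesis after each stranded consonant: /w/ → /we/, /s/ → /se/, /p/ → /pa/, /ʔ/ → /ʔa/, /v/ → /va/.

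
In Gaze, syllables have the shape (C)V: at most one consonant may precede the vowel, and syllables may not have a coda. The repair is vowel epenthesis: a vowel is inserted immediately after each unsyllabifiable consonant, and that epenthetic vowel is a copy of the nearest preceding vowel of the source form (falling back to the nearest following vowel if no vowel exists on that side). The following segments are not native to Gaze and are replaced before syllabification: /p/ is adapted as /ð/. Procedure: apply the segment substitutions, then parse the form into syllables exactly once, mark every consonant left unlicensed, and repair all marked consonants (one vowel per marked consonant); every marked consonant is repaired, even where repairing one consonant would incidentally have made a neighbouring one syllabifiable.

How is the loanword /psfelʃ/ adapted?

Substitution: /p/ → /ð/, giving /ðsfelʃ/.
Syllabifying with onset maximization leaves /ð/, /s/, /l/, /ʃ/ stranded (no codas are permitted; onsets are limited to one consonant).
Each unlicensed consonant becomes the onset of a new syllable: /ð/ → /ðe/, /s/ → /se/, /l/ → /le/, /ʃ/ → /ʃe/.

ðesefeleʃe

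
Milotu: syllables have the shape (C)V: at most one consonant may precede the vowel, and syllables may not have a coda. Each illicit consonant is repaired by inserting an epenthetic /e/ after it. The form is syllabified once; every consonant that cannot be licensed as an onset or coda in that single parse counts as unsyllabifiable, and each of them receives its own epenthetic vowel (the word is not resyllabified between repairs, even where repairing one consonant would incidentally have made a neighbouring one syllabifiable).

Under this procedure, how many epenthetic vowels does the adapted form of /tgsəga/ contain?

2

The unsyllabifiable consonants are /t/, /g/; each receives one epenthetic vowel.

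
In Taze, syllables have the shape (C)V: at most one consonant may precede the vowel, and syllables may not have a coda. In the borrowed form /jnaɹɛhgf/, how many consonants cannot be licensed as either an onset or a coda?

4

The consonants /j/, /h/, /g/, /f/ cannot be parsed into a legal (C)V syllable (no codas are permitted; onsets are limited to one consonant).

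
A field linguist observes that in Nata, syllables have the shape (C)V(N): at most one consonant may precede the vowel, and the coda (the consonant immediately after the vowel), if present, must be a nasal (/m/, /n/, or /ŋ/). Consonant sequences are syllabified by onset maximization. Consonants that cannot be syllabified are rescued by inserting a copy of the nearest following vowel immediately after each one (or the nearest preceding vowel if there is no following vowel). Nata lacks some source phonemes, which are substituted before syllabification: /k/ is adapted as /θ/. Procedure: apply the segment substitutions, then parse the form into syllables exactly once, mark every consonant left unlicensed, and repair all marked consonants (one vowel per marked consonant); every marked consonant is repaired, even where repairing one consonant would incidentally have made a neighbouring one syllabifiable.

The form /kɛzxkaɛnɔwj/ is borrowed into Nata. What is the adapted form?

Substitution: /k/ → /θ/, giving /θɛzxθaɛnɔwj/.
Under (C)V(N), the unsyllabifiable consonants are /z/, /x/, /w/, /j/ (only a nasal (/m/, /n/, or /ŋ/) is licensed in coda position; onsets are limited to one consonant).
Epenthesis after each stranded consonant: /z/ → /za/, /x/ → /xa/, /w/ → /wɔ/, /j/ → /jɔ/.

θɛzaxaθaɛnɔwɔjɔ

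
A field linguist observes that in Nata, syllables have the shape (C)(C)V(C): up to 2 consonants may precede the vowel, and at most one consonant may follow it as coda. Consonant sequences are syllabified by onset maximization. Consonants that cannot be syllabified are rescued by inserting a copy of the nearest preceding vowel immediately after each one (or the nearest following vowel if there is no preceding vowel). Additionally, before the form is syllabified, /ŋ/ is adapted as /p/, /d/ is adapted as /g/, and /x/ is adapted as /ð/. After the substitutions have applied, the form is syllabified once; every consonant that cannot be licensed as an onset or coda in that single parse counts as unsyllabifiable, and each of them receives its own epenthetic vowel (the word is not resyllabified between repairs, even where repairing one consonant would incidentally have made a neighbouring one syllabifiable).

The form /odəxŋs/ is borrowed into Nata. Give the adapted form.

ogəðpəsə

Substitution: /d/ → /g/, /x/ → /ð/, /ŋ/ → /p/, giving /ogəðps/.
The consonants /p/, /s/ cannot be parsed into a legal (C)(C)V(C) syllable (at most one coda consonant is licensed; onsets may contain at most 2 consonants).
Each unlicensed consonant becomes the onset of a new syllable: /p/ → /pə/, /s/ → /sə/.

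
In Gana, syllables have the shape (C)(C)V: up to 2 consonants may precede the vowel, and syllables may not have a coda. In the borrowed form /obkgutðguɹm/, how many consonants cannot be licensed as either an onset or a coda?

Under (C)(C)V, the unsyllabifiable consonants are /b/, /t/, /ɹ/, /m/ (no codas are permitted; onsets may contain at most 2 consonants).

4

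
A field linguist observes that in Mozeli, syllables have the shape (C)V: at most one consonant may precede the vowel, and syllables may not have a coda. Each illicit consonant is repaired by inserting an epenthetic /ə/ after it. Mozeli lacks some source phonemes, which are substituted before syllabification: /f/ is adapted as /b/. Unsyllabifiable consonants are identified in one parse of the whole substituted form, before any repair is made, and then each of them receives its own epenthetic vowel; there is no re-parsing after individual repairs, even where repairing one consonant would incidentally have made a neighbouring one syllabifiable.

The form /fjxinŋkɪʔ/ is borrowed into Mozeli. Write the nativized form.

bəjəxinəŋəkɪʔə

Substitution: /f/ → /b/, giving /bjxinŋkɪʔ/.
Under (C)V, the unsyllabifiable consonants are /b/, /j/, /n/, /ŋ/, /ʔ/ (no codas are permitted; onsets are limited to one consonant).
Epenthesis after each stranded consonant: /b/ → /bə/, /j/ → /jə/, /n/ → /nə/, /ŋ/ → /ŋə/, /ʔ/ → /ʔə/.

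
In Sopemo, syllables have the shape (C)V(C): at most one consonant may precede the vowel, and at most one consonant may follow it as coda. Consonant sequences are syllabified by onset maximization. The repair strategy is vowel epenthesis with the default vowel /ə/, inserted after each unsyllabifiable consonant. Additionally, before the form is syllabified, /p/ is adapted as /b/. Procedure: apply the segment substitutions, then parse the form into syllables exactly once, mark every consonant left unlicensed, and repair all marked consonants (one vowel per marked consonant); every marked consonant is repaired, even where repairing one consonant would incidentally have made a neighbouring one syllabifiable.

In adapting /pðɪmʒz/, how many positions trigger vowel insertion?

After substitution the input is /bðɪmʒz/.
The unsyllabifiable consonants are /b/, /ʒ/, /z/; each receives one epenthetic vowel.

3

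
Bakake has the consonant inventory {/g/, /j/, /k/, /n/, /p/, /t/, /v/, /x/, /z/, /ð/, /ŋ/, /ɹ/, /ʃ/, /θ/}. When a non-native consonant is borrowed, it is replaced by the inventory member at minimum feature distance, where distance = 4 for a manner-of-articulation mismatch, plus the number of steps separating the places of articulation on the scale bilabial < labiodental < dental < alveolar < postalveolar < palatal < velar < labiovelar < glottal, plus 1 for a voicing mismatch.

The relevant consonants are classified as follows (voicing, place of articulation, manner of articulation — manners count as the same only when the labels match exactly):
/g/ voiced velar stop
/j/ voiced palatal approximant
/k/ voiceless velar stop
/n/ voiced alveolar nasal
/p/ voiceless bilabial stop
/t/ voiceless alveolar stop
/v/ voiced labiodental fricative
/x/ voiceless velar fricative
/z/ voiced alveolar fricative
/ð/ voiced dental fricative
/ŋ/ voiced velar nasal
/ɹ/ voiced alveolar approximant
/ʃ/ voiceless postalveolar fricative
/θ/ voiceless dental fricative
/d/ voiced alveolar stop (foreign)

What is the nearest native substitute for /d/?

/t/ is closest: same manner (stop), place distance 0 (alveolar→alveolar), voicing differs (+1); total 1. Next closest is /g/ at distance 3.

t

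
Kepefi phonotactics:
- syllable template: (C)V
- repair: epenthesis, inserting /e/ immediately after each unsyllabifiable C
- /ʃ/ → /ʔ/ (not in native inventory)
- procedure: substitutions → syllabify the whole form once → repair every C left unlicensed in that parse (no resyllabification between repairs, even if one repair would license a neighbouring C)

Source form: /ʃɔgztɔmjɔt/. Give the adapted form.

ʔɔgezetɔmejɔte

Substitution: /ʃ/ → /ʔ/, giving /ʔɔgztɔmjɔt/.
Syllabifying with onset maximization leaves /g/, /z/, /m/, /t/ stranded (no codas are permitted; onsets are limited to one consonant).
Inserting the epenthetic vowel yields /g/ → /ge/, /z/ → /ze/, /m/ → /me/, /t/ → /te/.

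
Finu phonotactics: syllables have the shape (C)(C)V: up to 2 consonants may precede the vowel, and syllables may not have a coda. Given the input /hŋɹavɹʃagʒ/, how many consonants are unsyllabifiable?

Syllabifying with onset maximization leaves /h/, /v/, /g/, /ʒ/ stranded (no codas are permitted; onsets may contain at most 2 consonants).

4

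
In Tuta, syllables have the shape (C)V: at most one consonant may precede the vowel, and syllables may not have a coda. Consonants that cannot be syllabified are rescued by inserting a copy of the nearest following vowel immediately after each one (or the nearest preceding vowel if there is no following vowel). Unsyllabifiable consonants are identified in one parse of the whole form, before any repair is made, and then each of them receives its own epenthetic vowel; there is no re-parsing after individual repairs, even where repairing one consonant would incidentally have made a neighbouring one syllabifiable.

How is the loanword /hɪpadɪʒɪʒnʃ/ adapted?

hɪpadɪʒɪʒɪnɪʃɪ

Syllabifying with onset maximization leaves /ʒ/, /n/, /ʃ/ stranded (no codas are permitted; onsets are limited to one consonant).
Epenthesis after each stranded consonant: /ʒ/ → /ʒɪ/, /n/ → /nɪ/, /ʃ/ → /ʃɪ/.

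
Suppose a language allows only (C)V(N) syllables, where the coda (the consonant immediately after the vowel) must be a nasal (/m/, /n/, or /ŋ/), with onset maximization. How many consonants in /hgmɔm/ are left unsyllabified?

The consonants /h/, /g/ cannot be parsed into a legal (C)V(N) syllable (only a nasal (/m/, /n/, or /ŋ/) is licensed in coda position; onsets are limited to one consonant).

2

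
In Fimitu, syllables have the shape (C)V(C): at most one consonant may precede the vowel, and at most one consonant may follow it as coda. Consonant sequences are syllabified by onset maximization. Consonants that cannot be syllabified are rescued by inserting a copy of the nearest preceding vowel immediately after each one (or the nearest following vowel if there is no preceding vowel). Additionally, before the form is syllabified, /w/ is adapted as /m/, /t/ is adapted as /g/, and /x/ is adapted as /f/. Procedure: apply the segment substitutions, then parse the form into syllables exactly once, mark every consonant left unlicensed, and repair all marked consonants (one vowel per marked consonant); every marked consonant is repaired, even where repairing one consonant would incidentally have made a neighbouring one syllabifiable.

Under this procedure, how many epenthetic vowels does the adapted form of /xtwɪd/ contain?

2

After substitution the input is /fgmɪd/.
The unsyllabifiable consonants are /f/, /g/; each receives one epenthetic vowel.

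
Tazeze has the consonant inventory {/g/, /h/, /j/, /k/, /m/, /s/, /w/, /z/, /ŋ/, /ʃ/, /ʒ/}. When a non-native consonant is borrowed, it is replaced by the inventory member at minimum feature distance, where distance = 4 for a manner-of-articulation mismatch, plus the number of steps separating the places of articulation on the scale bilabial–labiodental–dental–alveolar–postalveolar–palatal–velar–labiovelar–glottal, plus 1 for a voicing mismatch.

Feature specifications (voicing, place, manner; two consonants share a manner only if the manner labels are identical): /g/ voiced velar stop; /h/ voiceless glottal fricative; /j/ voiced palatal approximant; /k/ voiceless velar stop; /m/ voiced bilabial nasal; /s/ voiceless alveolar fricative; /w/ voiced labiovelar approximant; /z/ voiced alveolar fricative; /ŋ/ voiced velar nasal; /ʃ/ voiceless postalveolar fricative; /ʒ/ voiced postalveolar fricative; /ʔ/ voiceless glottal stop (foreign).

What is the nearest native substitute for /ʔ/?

k

/k/ is closest: same manner (stop), place distance 2 (glottal→velar), same voicing; total 2. Next closest is /g/ at distance 3.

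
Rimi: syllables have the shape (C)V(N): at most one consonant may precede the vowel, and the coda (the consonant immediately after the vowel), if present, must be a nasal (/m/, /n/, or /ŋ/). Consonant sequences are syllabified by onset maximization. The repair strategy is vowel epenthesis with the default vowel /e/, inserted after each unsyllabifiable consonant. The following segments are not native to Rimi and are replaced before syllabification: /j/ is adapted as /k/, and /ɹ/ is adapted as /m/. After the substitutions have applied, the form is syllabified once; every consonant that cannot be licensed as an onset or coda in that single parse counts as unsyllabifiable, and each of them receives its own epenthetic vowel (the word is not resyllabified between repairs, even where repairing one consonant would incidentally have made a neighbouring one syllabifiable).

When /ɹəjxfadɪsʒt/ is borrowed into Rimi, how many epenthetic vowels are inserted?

After substitution the input is /məkxfadɪsʒt/.
The unsyllabifiable consonants are /k/, /x/, /s/, /ʒ/, /t/; each receives one epenthetic vowel.

5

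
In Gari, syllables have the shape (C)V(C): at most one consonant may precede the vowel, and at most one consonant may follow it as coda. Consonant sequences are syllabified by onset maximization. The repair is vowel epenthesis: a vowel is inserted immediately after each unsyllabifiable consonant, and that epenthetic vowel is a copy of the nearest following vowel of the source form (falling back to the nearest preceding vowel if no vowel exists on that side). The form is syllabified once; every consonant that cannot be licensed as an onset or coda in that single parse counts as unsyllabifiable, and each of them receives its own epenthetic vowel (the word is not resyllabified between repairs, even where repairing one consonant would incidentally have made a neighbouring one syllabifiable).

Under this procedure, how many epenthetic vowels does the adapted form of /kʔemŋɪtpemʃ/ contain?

The unsyllabifiable consonants are /k/, /ʃ/; each receives one epenthetic vowel.

2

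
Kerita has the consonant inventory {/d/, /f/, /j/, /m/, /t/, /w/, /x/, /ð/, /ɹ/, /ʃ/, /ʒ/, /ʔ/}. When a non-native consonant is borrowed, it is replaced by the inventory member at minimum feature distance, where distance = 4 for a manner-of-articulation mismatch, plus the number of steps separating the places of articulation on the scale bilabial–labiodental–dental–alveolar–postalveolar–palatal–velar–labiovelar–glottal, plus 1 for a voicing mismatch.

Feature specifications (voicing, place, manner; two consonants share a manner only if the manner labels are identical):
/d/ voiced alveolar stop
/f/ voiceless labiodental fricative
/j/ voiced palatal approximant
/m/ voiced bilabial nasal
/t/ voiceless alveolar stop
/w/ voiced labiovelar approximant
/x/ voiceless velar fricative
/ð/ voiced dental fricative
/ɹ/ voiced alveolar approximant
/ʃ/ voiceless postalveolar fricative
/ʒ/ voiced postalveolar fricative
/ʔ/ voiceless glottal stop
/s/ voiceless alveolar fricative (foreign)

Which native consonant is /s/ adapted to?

/ʃ/ is closest: same manner (fricative), place distance 1 (alveolar→postalveolar), same voicing; total 1. Next closest is /f/ at distance 2.

ʃ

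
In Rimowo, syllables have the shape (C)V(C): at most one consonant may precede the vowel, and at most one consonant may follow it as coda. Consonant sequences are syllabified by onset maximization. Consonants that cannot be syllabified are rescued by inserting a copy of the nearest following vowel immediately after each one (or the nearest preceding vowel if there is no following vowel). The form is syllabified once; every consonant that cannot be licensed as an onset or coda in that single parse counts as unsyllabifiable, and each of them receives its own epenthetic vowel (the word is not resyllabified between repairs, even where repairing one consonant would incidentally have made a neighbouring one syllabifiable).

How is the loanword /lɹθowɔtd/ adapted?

loɹoθowɔtdɔ

The consonants /l/, /ɹ/, /d/ cannot be parsed into a legal (C)V(C) syllable (at most one coda consonant is licensed; onsets are limited to one consonant).
Each unlicensed consonant becomes the onset of a new syllable: /l/ → /lo/, /ɹ/ → /ɹo/, /d/ → /dɔ/.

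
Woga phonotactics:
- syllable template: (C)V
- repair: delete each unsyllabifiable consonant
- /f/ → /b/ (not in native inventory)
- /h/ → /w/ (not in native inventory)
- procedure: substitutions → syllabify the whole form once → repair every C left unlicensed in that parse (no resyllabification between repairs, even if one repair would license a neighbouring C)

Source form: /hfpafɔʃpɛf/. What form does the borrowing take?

pabɔpɛ

Substitution: /h/ → /w/, /f/ → /b/, giving /wbpabɔʃpɛb/.
The consonants /w/, /b/, /ʃ/, /b/ cannot be parsed into a legal (C)V syllable (no codas are permitted; onsets are limited to one consonant).
Deleting the stranded consonants removes /w/, /b/, /ʃ/, /b/.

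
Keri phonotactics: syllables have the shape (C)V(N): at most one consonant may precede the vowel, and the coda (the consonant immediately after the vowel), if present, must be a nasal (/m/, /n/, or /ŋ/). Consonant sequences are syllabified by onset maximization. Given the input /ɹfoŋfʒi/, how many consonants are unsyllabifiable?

Syllabifying with onset maximization leaves /ɹ/, /f/ stranded (only a nasal (/m/, /n/, or /ŋ/) is licensed in coda position; onsets are limited to one consonant).

2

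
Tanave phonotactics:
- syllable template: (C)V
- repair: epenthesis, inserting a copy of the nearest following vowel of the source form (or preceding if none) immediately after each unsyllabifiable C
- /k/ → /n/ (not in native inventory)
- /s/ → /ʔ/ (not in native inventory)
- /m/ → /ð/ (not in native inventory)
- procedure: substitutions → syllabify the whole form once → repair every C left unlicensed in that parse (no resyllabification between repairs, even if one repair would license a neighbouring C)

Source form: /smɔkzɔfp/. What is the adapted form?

Substitution: /s/ → /ʔ/, /m/ → /ð/, /k/ → /n/, giving /ʔðɔnzɔfp/.
Syllabifying with onset maximization leaves /ʔ/, /n/, /f/, /p/ stranded (no codas are permitted; onsets are limited to one consonant).
Epenthesis after each stranded consonant: /ʔ/ → /ʔɔ/, /n/ → /nɔ/, /f/ → /fɔ/, /p/ → /pɔ/.

ʔɔðɔnɔzɔfɔpɔ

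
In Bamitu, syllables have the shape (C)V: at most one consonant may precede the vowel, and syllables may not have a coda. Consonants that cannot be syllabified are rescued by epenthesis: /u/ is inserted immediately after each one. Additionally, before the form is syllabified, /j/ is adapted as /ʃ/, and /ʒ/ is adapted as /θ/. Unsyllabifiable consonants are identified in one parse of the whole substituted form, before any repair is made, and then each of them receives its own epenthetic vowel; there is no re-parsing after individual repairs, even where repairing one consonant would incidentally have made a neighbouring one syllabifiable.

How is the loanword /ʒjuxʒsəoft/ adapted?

Substitution: /ʒ/ → /θ/, /j/ → /ʃ/, giving /θʃuxθsəoft/.
The consonants /θ/, /x/, /θ/, /f/, /t/ cannot be parsed into a legal (C)V syllable (no codas are permitted; onsets are limited to one consonant).
Each unlicensed consonant becomes the onset of a new syllable: /θ/ → /θu/, /x/ → /xu/, /θ/ → /θu/, /f/ → /fu/, /t/ → /tu/.

θuʃuxuθusəofutu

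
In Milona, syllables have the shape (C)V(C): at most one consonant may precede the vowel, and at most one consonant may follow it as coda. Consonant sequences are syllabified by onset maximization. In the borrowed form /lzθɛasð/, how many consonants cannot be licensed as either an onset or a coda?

The consonants /l/, /z/, /ð/ cannot be parsed into a legal (C)V(C) syllable (at most one coda consonant is licensed; onsets are limited to one consonant).

3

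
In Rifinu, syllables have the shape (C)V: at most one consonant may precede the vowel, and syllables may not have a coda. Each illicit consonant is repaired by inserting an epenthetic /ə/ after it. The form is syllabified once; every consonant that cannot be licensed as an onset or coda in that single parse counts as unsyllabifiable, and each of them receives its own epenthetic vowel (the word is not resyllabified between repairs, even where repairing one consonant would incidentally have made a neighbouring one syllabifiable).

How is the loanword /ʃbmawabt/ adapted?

ʃəbəmawabətə

Under (C)V, the unsyllabifiable consonants are /ʃ/, /b/, /b/, /t/ (no codas are permitted; onsets are limited to one consonant).
Each unlicensed consonant becomes the onset of a new syllable: /ʃ/ → /ʃə/, /b/ → /bə/, /b/ → /bə/, /t/ → /tə/.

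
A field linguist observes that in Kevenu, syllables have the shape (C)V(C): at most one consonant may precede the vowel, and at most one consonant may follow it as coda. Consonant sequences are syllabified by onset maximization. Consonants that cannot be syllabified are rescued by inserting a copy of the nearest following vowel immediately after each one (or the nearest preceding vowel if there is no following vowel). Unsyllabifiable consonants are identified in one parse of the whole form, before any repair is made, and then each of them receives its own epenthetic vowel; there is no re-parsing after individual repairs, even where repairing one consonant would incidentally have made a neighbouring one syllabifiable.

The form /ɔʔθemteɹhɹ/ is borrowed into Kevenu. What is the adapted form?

Under (C)V(C), the unsyllabifiable consonants are /h/, /ɹ/ (at most one coda consonant is licensed; onsets are limited to one consonant).
Each unlicensed consonant becomes the onset of a new syllable: /h/ → /he/, /ɹ/ → /ɹe/.

ɔʔθemteɹheɹe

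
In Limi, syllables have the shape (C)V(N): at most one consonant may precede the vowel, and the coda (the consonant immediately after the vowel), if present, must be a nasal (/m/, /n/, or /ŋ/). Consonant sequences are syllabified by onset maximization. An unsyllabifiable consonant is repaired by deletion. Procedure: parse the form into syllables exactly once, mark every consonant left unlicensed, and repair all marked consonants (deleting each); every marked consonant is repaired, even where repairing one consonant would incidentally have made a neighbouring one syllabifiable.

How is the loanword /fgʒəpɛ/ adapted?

The consonants /f/, /g/ cannot be parsed into a legal (C)V(N) syllable (only a nasal (/m/, /n/, or /ŋ/) is licensed in coda position; onsets are limited to one consonant).
Deletion applies to /f/, /g/.

ʒəpɛ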